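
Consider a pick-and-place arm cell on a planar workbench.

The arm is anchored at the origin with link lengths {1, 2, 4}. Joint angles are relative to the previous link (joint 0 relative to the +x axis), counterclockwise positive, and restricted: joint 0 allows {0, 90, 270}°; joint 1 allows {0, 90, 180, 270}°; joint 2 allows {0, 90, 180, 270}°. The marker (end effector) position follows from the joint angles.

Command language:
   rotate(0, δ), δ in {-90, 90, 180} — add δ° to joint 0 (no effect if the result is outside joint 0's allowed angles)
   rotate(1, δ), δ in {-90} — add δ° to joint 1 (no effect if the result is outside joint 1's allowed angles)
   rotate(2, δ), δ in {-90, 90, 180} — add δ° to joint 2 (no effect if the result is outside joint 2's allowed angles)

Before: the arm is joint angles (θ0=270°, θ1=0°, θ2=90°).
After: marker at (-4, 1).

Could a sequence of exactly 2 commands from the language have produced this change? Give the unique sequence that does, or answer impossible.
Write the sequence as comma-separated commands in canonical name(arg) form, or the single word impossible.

begin: joint angles (θ0=270°, θ1=0°, θ2=90°)
step 1 (rotate(1, -90)): joint angles (θ0=270°, θ1=270°, θ2=90°)
step 2 (rotate(1, -90)): joint angles (θ0=270°, θ1=180°, θ2=90°)
uniquely the one of 49 2-step routes that fits.

rotate(1, -90), rotate(1, -90)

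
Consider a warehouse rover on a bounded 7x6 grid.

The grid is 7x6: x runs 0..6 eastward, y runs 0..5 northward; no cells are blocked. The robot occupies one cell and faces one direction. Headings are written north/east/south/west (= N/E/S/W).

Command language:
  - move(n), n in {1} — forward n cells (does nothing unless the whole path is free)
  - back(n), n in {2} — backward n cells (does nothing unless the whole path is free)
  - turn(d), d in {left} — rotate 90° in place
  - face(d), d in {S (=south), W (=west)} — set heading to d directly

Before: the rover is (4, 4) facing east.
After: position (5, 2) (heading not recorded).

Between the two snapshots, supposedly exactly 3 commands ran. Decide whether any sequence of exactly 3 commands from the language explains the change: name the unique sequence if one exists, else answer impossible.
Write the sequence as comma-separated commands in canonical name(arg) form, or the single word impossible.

key: order matters: swapping move(1) and back(2) lands elsewhere
initial: (4, 4) facing east
t=1 move(1) ⇒ (5, 4) facing east
t=2 turn(left) ⇒ (5, 4) facing north
t=3 back(2) ⇒ (5, 2) facing north
uniquely the one of 125 3-step routes that fits.

move(1), turn(left), back(2)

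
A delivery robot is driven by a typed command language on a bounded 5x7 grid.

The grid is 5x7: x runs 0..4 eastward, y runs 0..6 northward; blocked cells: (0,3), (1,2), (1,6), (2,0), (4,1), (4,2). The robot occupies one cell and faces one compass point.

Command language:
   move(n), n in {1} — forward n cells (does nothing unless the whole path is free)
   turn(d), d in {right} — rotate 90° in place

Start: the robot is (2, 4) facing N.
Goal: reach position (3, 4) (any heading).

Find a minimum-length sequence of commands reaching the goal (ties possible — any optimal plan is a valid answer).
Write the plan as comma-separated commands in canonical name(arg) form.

begin: (2, 4) facing N
t=1 turn(right) ⇒ (2, 4) facing E
t=2 move(1) ⇒ (3, 4) facing E
shorter routes all fall short; 2 is best.

turn(right), move(1)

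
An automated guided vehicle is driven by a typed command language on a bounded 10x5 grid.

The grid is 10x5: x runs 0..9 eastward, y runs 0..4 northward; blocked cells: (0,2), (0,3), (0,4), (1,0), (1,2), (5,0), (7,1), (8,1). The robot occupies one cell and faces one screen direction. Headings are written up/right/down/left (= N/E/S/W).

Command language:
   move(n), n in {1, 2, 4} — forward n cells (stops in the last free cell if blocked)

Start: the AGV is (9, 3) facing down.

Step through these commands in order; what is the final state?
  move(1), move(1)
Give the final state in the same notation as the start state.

(9, 1) facing down

t0: (9, 3) facing down
step 1 (move(1)): (9, 2) facing down
step 2 (move(1)): (9, 1) facing down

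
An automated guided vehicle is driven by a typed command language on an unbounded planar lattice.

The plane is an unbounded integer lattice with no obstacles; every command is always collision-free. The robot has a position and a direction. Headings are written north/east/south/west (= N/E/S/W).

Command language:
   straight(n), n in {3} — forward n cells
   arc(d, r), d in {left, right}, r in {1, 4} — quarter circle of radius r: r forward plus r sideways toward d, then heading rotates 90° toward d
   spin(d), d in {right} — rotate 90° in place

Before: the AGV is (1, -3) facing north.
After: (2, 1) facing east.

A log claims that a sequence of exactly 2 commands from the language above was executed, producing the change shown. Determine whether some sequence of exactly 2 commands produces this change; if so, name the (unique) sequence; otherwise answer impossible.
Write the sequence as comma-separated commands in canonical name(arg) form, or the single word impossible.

straight(3), arc(right, 1)

key: order matters: swapping straight(3) and arc(right, 1) lands elsewhere
t0: (1, -3) facing north
1. straight(3) → (1, 0) facing north
2. arc(right, 1) → (2, 1) facing east
all 36 alternatives checked — unique.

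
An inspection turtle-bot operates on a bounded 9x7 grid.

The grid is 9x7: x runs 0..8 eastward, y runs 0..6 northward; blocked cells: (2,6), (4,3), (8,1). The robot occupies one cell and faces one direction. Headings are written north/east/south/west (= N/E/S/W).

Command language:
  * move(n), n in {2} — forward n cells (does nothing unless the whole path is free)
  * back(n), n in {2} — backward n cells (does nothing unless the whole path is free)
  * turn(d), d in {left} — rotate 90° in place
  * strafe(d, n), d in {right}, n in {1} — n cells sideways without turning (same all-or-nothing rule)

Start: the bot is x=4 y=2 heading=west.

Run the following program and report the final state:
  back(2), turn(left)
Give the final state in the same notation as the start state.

from: x=4 y=2 heading=west
1. back(2) → x=6 y=2 heading=west
2. turn(left) → x=6 y=2 heading=south

x=6 y=2 heading=south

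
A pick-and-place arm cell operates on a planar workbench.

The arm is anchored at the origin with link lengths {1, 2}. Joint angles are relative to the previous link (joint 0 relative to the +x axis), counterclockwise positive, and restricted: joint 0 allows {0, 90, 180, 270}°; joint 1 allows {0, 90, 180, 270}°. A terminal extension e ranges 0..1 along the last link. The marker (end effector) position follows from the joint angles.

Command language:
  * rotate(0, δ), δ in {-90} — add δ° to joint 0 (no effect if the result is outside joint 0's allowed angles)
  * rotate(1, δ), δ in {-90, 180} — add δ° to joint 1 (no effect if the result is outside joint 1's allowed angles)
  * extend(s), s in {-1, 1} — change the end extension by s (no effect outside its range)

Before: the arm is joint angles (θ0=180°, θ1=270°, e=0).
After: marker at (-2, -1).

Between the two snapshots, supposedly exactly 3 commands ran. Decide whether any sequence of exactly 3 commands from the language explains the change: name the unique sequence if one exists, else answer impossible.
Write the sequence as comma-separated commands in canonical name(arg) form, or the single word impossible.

rotate(0, -90), rotate(0, -90), rotate(0, -90)

from: joint angles (θ0=180°, θ1=270°, e=0)
t=1 rotate(0, -90) ⇒ joint angles (θ0=90°, θ1=270°, e=0)
t=2 rotate(0, -90) ⇒ joint angles (θ0=0°, θ1=270°, e=0)
t=3 rotate(0, -90) ⇒ joint angles (θ0=270°, θ1=270°, e=0)
no other 3-command option fits: unique.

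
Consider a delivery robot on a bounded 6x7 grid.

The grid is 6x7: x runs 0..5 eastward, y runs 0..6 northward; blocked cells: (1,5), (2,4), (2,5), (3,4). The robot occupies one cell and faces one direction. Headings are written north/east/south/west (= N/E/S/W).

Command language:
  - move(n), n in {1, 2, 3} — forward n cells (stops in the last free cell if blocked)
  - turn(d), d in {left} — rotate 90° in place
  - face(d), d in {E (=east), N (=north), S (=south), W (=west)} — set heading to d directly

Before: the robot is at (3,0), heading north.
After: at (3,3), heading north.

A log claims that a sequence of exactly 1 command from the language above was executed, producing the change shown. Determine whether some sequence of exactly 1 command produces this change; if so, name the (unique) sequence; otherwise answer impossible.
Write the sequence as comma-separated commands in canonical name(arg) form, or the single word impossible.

move(3)

key: heading stays N — the single command does not turn
begin: at (3,0), heading north
1. move(3) → at (3,3), heading north
no other 1-command option fits: unique.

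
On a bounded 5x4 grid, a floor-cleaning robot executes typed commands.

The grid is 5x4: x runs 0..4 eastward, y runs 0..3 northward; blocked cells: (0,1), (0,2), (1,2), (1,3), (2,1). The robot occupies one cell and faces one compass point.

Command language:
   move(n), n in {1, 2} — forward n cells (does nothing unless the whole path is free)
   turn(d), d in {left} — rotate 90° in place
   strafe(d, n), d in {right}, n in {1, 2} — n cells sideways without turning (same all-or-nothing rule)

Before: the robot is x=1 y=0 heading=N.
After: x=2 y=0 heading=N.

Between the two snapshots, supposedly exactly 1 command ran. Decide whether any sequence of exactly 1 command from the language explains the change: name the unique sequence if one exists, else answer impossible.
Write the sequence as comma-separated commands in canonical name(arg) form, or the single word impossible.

strafe(right, 1)

key: heading stays N — the single command does not turn
from: x=1 y=0 heading=N
1. strafe(right, 1) → x=2 y=0 heading=N
all 5 alternatives checked — unique.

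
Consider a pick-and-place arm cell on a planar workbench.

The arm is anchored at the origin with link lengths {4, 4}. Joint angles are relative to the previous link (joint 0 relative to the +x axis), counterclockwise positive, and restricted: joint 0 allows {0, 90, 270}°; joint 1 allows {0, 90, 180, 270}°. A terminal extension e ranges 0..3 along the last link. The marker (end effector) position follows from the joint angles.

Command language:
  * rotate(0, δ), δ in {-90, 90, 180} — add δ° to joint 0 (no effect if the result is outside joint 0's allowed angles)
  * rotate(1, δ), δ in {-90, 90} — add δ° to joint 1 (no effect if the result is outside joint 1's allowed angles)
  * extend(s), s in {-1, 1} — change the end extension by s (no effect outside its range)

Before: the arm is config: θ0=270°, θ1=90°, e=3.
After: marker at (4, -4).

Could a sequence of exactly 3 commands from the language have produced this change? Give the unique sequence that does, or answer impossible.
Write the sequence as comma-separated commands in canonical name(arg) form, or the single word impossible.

extend(-1), extend(-1), extend(-1)

begin: config: θ0=270°, θ1=90°, e=3
1. extend(-1) → config: θ0=270°, θ1=90°, e=2
2. extend(-1) → config: θ0=270°, θ1=90°, e=1
3. extend(-1) → config: θ0=270°, θ1=90°, e=0
no rival 3-sequence matches.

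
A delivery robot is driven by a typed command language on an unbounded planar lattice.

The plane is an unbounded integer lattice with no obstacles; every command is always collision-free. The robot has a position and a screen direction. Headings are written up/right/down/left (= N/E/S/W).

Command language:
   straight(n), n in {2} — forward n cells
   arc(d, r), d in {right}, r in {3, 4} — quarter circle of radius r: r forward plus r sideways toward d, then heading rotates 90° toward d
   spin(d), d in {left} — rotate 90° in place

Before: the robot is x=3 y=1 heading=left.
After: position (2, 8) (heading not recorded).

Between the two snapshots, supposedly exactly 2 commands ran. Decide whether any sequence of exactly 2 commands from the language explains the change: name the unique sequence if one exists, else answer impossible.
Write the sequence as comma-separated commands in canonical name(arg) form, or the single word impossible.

key: order matters: swapping arc(right, 4) and arc(right, 3) lands elsewhere
initial: x=3 y=1 heading=left
step 1 (arc(right, 4)): x=-1 y=5 heading=up
step 2 (arc(right, 3)): x=2 y=8 heading=right
uniquely the one of 16 2-step routes that fits.

arc(right, 4), arc(right, 3)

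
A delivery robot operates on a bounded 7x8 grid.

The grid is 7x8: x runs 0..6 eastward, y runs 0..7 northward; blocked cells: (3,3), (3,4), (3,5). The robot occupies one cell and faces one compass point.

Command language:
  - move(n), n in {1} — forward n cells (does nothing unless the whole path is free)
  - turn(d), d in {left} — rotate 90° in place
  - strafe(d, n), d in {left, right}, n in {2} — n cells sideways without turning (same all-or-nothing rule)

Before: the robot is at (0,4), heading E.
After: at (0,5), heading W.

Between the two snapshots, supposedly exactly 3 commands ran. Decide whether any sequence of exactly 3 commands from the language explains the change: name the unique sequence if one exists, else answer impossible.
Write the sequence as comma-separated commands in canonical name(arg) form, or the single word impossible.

key: position moved to (0,5) AND the heading swung to W — translation plus rotation needed
start: at (0,4), heading E
1. turn(left) → at (0,4), heading N
2. move(1) → at (0,5), heading N
3. turn(left) → at (0,5), heading W
uniquely the one of 64 3-step routes that fits.

turn(left), move(1), turn(left)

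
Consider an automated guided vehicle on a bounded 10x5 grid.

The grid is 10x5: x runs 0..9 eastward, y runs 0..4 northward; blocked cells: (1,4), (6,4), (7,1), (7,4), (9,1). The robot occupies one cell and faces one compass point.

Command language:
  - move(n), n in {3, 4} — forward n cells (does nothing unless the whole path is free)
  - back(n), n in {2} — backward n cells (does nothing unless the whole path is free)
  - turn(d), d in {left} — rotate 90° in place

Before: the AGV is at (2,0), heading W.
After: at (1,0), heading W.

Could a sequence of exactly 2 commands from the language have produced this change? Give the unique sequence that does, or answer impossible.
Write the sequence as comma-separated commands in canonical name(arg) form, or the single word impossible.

key: order matters: swapping back(2) and move(3) lands elsewhere
from: at (2,0), heading W
1. back(2) → at (4,0), heading W
2. move(3) → at (1,0), heading W
no other 2-command option fits: unique.

back(2), move(3)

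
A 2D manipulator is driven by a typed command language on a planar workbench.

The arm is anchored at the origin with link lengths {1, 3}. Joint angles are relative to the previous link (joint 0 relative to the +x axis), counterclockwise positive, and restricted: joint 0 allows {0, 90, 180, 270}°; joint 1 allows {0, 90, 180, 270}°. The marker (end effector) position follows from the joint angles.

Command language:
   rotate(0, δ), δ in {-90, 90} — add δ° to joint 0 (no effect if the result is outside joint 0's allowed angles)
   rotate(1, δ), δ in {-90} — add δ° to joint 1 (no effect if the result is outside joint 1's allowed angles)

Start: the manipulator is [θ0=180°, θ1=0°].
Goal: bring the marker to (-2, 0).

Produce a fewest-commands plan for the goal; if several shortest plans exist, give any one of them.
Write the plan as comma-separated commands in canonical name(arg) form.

start: [θ0=180°, θ1=0°]
step 1 (rotate(0, 90)): [θ0=270°, θ1=0°]
step 2 (rotate(0, 90)): [θ0=0°, θ1=0°]
step 3 (rotate(1, -90)): [θ0=0°, θ1=270°]
step 4 (rotate(1, -90)): [θ0=0°, θ1=180°]
nothing shorter than 4 reaches the goal.

rotate(0, 90), rotate(0, 90), rotate(1, -90), rotate(1, -90)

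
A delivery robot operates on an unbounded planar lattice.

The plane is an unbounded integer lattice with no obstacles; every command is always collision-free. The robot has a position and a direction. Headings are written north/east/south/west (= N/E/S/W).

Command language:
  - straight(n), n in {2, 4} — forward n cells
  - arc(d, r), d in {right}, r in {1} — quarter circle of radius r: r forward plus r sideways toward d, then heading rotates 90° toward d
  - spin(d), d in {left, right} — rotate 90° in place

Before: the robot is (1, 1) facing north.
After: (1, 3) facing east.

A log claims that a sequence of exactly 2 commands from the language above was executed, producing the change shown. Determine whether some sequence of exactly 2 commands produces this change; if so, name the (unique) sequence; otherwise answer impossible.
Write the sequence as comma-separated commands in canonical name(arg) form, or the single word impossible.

key: cell and facing (now E) both changed — the 2 commands mix motion and turning
start: (1, 1) facing north
step 1 (straight(2)): (1, 3) facing north
step 2 (spin(right)): (1, 3) facing east
all 25 alternatives checked — unique.

straight(2), spin(right)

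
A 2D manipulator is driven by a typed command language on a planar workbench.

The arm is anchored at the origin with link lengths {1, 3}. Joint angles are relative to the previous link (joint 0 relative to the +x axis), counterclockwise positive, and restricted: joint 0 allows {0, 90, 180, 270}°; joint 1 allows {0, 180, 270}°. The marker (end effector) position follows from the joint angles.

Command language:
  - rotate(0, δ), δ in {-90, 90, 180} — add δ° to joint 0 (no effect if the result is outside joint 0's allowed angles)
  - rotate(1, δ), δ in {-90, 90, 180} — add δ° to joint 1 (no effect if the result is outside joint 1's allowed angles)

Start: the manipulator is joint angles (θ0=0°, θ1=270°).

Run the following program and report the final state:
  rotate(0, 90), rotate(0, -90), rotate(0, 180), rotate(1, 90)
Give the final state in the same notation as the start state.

joint angles (θ0=180°, θ1=0°)

begin: joint angles (θ0=0°, θ1=270°)
1. rotate(0, 90) → joint angles (θ0=90°, θ1=270°)
2. rotate(0, -90) → joint angles (θ0=0°, θ1=270°)
3. rotate(0, 180) → joint angles (θ0=180°, θ1=270°)
4. rotate(1, 90) → joint angles (θ0=180°, θ1=0°)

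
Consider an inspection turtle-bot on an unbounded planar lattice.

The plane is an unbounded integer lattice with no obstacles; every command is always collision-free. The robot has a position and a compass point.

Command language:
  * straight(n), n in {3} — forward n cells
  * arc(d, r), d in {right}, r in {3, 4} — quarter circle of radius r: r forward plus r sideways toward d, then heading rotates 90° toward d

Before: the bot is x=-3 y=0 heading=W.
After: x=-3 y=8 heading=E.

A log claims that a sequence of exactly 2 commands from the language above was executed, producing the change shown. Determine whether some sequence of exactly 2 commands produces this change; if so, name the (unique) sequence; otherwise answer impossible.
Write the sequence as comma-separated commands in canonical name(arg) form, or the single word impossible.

key: cell and facing (now E) both changed — the 2 commands mix motion and turning
initial: x=-3 y=0 heading=W
t=1 arc(right, 4) ⇒ x=-7 y=4 heading=N
t=2 arc(right, 4) ⇒ x=-3 y=8 heading=E
all 9 alternatives checked — unique.

arc(right, 4), arc(right, 4)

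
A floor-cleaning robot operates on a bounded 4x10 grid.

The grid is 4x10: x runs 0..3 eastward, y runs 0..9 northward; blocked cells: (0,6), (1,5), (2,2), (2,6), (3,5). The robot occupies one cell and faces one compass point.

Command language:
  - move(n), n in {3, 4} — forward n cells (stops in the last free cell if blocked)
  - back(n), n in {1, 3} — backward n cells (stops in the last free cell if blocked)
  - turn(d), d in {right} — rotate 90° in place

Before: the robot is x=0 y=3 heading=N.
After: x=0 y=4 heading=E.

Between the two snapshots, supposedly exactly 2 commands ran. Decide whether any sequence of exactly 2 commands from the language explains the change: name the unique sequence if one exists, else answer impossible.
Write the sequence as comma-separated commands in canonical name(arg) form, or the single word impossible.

every 2-command combo misses the target.

impossible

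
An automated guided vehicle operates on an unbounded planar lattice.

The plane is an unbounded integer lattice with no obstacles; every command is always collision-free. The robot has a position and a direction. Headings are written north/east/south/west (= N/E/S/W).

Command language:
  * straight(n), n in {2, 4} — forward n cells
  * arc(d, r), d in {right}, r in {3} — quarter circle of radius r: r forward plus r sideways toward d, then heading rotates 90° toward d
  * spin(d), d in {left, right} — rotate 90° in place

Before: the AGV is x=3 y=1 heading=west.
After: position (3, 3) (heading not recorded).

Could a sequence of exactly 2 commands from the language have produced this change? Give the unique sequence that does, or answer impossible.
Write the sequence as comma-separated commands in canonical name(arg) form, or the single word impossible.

spin(right), straight(2)

key: running straight(2) before spin(right) would end elsewhere — order is forced
start: x=3 y=1 heading=west
[1] after spin(right): x=3 y=1 heading=north
[2] after straight(2): x=3 y=3 heading=north
no other 2-command option fits: unique.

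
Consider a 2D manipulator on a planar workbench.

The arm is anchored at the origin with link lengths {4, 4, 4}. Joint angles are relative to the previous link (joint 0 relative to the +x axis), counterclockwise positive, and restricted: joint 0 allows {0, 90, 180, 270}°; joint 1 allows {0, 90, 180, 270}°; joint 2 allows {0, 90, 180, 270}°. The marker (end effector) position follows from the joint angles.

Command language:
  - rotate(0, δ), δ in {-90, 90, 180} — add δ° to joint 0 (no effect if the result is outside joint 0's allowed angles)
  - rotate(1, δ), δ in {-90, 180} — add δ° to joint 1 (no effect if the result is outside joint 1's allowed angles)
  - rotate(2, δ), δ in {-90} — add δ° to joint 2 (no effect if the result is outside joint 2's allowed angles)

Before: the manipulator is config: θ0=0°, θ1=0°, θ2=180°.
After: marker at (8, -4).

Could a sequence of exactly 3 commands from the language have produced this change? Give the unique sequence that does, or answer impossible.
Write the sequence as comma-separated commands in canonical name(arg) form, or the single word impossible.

rotate(2, -90), rotate(2, -90), rotate(2, -90)

t0: config: θ0=0°, θ1=0°, θ2=180°
t=1 rotate(2, -90) ⇒ config: θ0=0°, θ1=0°, θ2=90°
t=2 rotate(2, -90) ⇒ config: θ0=0°, θ1=0°, θ2=0°
t=3 rotate(2, -90) ⇒ config: θ0=0°, θ1=0°, θ2=270°
all 216 alternatives checked — unique.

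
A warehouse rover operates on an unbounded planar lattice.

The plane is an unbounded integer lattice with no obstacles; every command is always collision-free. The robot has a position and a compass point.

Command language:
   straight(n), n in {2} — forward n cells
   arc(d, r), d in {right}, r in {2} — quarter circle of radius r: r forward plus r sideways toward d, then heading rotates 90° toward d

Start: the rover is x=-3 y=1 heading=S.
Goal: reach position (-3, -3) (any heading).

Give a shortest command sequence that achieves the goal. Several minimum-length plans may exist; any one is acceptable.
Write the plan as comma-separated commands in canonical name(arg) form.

from: x=-3 y=1 heading=S
[1] after straight(2): x=-3 y=-1 heading=S
[2] after straight(2): x=-3 y=-3 heading=S
minimal: 2 command(s), checked below 2.

straight(2), straight(2)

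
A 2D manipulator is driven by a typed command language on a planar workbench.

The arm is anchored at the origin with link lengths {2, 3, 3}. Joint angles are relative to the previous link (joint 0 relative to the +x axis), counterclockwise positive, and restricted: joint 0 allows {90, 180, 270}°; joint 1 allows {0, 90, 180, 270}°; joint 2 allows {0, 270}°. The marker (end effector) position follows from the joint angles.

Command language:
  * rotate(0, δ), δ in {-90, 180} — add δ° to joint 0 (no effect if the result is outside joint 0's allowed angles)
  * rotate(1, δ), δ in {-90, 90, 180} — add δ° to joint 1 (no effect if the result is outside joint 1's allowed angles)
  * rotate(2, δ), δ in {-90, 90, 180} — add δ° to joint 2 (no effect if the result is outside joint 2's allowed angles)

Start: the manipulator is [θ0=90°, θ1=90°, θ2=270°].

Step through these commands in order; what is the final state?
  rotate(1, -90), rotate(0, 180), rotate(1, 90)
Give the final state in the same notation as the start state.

start: [θ0=90°, θ1=90°, θ2=270°]
1. rotate(1, -90) → [θ0=90°, θ1=0°, θ2=270°]
2. rotate(0, 180) → [θ0=270°, θ1=0°, θ2=270°]
3. rotate(1, 90) → [θ0=270°, θ1=90°, θ2=270°]

[θ0=270°, θ1=90°, θ2=270°]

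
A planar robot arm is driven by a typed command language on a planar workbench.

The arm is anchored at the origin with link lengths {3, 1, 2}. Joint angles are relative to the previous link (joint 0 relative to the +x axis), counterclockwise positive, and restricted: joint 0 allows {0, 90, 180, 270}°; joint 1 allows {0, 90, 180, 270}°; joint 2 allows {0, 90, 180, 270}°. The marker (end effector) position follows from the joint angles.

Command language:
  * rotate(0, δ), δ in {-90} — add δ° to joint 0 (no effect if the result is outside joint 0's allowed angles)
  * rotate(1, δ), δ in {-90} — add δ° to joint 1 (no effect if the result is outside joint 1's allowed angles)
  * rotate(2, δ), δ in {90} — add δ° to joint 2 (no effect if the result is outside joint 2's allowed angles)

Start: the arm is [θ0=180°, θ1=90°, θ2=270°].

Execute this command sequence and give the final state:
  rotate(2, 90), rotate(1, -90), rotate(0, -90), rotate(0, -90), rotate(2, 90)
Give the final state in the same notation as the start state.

begin: [θ0=180°, θ1=90°, θ2=270°]
step 1 (rotate(2, 90)): [θ0=180°, θ1=90°, θ2=0°]
step 2 (rotate(1, -90)): [θ0=180°, θ1=0°, θ2=0°]
step 3 (rotate(0, -90)): [θ0=90°, θ1=0°, θ2=0°]
step 4 (rotate(0, -90)): [θ0=0°, θ1=0°, θ2=0°]
step 5 (rotate(2, 90)): [θ0=0°, θ1=0°, θ2=90°]

[θ0=0°, θ1=0°, θ2=90°]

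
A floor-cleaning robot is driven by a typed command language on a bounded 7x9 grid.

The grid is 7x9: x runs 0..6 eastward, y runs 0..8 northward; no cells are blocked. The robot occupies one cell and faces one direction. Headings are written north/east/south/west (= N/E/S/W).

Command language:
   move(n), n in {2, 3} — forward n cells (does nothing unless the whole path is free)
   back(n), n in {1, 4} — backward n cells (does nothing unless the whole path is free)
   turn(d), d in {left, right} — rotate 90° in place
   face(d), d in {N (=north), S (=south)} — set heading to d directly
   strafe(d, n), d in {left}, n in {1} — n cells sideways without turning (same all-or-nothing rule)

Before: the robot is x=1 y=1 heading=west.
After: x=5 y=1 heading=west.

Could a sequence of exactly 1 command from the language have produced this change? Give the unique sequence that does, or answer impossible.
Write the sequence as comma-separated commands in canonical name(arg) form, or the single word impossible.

back(4)

key: heading stays W — the single command does not turn
from: x=1 y=1 heading=west
step 1 (back(4)): x=5 y=1 heading=west
no rival 1-sequence matches.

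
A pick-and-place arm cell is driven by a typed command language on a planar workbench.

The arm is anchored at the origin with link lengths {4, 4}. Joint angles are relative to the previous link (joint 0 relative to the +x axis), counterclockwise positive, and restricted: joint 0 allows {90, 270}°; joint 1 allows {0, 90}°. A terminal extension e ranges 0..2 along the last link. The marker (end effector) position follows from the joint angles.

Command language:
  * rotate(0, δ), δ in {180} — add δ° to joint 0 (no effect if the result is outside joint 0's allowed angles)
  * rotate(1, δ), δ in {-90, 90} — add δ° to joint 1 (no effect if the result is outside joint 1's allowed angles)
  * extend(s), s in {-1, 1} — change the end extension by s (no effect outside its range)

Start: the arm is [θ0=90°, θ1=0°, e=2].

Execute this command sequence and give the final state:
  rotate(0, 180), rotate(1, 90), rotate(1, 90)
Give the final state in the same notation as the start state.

[θ0=270°, θ1=90°, e=2]

begin: [θ0=90°, θ1=0°, e=2]
step 1 (rotate(0, 180)): [θ0=270°, θ1=0°, e=2]
step 2 (rotate(1, 90)): [θ0=270°, θ1=90°, e=2]
step 3 (rotate(1, 90)): [θ0=270°, θ1=90°, e=2]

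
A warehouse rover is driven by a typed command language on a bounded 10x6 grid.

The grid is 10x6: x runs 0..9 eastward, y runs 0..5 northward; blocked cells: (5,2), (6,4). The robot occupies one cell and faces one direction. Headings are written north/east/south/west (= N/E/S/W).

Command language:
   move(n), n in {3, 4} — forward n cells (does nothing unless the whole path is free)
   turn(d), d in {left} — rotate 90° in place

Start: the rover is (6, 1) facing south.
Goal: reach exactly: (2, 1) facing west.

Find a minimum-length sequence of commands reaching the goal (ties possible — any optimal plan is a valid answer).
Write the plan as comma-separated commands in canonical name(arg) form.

start: (6, 1) facing south
t=1 turn(left) ⇒ (6, 1) facing east
t=2 turn(left) ⇒ (6, 1) facing north
t=3 turn(left) ⇒ (6, 1) facing west
t=4 move(4) ⇒ (2, 1) facing west
minimal: 4 command(s), checked below 4.

turn(left), turn(left), turn(left), move(4)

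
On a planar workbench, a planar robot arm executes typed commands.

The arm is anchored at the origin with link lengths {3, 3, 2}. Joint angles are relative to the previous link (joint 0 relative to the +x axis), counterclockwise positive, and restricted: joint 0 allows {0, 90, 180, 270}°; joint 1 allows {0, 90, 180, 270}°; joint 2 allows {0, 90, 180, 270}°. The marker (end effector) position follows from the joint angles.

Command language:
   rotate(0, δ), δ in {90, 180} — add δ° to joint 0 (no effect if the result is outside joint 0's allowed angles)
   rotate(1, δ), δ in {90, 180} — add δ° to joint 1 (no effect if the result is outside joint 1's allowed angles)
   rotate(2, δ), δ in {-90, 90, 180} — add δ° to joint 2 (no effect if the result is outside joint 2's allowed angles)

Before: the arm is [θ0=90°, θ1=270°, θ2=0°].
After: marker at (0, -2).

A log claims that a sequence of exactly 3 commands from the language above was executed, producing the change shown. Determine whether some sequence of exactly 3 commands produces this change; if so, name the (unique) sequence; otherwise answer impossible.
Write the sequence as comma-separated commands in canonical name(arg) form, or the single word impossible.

rotate(1, 90), rotate(1, 90), rotate(1, 90)

from: [θ0=90°, θ1=270°, θ2=0°]
step 1 (rotate(1, 90)): [θ0=90°, θ1=0°, θ2=0°]
step 2 (rotate(1, 90)): [θ0=90°, θ1=90°, θ2=0°]
step 3 (rotate(1, 90)): [θ0=90°, θ1=180°, θ2=0°]
no other 3-command option fits: unique.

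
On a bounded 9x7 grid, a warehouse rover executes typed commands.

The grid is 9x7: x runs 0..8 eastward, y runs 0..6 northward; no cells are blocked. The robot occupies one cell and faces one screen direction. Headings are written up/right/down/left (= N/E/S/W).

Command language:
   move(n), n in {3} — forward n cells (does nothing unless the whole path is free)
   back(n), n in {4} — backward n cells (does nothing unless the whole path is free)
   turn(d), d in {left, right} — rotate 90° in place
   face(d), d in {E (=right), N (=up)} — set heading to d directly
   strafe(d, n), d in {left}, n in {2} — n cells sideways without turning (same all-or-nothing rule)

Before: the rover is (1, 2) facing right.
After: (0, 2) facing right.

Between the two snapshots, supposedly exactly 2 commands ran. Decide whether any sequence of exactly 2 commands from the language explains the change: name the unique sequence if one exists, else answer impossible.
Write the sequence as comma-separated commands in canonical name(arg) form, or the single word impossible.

key: still facing E at the end — nothing in the sequence rotates
initial: (1, 2) facing right
[1] after move(3): (4, 2) facing right
[2] after back(4): (0, 2) facing right
all 49 alternatives checked — unique.

move(3), back(4)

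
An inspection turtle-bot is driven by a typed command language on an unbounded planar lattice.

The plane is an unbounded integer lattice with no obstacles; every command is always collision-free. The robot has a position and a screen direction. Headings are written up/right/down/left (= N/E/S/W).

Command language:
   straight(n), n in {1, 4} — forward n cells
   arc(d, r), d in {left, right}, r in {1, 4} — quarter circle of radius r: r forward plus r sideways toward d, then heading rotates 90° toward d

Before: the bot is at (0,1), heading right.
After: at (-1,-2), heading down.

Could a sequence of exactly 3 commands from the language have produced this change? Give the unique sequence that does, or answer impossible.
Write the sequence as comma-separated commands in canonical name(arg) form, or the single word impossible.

arc(right, 1), arc(right, 1), arc(left, 1)

key: order matters: swapping arc(right, 1) and arc(left, 1) lands elsewhere
from: at (0,1), heading right
1. arc(right, 1) → at (1,0), heading down
2. arc(right, 1) → at (0,-1), heading left
3. arc(left, 1) → at (-1,-2), heading down
uniquely the one of 216 3-step routes that fits.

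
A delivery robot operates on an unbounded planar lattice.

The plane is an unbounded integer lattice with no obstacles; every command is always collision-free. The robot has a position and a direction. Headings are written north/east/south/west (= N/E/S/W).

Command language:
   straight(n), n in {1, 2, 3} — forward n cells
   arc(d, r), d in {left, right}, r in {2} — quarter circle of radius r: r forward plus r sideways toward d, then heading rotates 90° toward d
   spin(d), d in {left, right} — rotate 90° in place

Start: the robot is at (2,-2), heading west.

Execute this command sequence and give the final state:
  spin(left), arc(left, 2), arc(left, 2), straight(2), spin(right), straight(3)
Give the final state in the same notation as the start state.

at (9,0), heading east

initial: at (2,-2), heading west
[1] after spin(left): at (2,-2), heading south
[2] after arc(left, 2): at (4,-4), heading east
[3] after arc(left, 2): at (6,-2), heading north
[4] after straight(2): at (6,0), heading north
[5] after spin(right): at (6,0), heading east
[6] after straight(3): at (9,0), heading east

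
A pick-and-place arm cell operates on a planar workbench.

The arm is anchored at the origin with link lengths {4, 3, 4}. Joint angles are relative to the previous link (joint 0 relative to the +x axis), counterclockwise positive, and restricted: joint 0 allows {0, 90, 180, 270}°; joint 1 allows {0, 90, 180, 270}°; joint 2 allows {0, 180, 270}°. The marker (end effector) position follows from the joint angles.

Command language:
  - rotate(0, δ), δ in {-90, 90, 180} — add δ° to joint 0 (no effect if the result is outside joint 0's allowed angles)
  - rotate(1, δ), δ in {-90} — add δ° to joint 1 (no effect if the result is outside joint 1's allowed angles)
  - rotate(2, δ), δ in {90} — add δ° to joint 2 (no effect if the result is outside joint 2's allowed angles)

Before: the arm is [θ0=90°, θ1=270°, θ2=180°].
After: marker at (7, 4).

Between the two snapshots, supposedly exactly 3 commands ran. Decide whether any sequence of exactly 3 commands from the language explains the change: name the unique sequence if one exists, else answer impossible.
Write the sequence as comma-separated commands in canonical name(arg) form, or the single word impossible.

t0: [θ0=90°, θ1=270°, θ2=180°]
t=1 rotate(2, 90) ⇒ [θ0=90°, θ1=270°, θ2=270°]
t=2 rotate(2, 90) ⇒ [θ0=90°, θ1=270°, θ2=0°]
t=3 rotate(2, 90) ⇒ [θ0=90°, θ1=270°, θ2=0°]
uniquely the one of 125 3-step routes that fits.

rotate(2, 90), rotate(2, 90), rotate(2, 90)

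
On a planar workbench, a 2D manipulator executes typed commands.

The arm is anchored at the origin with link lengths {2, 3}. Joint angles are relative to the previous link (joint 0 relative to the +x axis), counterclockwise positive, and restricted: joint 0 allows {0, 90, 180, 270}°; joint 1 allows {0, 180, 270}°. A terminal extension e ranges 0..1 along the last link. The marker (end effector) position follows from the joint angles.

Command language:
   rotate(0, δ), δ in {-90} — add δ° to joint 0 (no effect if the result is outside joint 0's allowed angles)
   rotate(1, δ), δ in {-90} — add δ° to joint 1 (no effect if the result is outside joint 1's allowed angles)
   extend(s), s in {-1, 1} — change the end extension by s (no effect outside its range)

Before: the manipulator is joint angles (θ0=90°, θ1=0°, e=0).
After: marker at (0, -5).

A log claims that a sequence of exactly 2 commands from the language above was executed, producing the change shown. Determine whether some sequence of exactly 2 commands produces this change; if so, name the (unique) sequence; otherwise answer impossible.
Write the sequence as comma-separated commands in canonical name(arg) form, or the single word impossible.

from: joint angles (θ0=90°, θ1=0°, e=0)
t=1 rotate(0, -90) ⇒ joint angles (θ0=0°, θ1=0°, e=0)
t=2 rotate(0, -90) ⇒ joint angles (θ0=270°, θ1=0°, e=0)
all 16 alternatives checked — unique.

rotate(0, -90), rotate(0, -90)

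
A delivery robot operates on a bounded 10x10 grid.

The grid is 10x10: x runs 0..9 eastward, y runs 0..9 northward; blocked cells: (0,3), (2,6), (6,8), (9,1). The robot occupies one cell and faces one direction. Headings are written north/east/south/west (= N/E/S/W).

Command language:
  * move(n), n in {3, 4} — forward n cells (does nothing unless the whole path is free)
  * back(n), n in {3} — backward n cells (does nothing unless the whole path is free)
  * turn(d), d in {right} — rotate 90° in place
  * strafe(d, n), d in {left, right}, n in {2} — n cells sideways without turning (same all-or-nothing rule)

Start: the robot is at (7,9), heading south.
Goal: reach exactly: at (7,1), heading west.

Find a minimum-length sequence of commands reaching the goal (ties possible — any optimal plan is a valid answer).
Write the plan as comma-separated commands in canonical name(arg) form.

begin: at (7,9), heading south
t=1 move(4) ⇒ at (7,5), heading south
t=2 move(4) ⇒ at (7,1), heading south
t=3 turn(right) ⇒ at (7,1), heading west
shorter routes all fall short; 3 is best.

move(4), move(4), turn(right)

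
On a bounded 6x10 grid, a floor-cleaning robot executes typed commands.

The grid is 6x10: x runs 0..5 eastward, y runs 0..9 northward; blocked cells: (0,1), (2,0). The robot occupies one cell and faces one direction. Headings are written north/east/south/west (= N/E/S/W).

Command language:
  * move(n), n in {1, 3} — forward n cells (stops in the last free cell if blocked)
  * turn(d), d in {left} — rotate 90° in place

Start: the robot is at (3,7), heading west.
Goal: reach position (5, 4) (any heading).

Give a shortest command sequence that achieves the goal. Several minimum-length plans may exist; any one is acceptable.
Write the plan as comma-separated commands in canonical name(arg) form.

turn(left), move(3), turn(left), move(3)

initial: at (3,7), heading west
[1] after turn(left): at (3,7), heading south
[2] after move(3): at (3,4), heading south
[3] after turn(left): at (3,4), heading east
[4] after move(3): at (5,4), heading east
shorter routes all fall short; 4 is best.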